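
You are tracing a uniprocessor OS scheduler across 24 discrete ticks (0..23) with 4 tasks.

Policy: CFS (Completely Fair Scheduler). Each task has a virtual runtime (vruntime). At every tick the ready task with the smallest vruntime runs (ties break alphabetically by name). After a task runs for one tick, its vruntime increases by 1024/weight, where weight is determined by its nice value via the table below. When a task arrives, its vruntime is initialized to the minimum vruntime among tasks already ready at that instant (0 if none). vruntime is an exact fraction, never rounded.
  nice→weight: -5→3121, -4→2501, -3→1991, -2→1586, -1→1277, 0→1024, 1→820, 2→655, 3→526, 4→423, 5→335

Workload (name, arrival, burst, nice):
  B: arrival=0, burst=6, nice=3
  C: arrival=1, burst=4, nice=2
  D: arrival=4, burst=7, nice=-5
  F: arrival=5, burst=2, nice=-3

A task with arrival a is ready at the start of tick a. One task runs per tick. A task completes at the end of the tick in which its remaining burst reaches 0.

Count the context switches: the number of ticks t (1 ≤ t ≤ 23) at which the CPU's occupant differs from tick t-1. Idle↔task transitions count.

context switches = 14

t=0: vr[B=0] → run B
t=1: vr[B=512/263 C=512/263] → run B
t=2: vr[B=1024/263 C=512/263] → run C
t=3: vr[B=1024/263 C=604672/172265] → run C
t=4: vr[B=1024/263 C=873984/172265 D=1024/263] → run B
t=5: vr[B=1536/263 C=873984/172265 D=1024/263 F=1024/263] → run D
t=6: vr[B=1536/263 C=873984/172265 D=3465216/820823 F=1024/263] → run F
t=7: vr[B=1536/263 C=873984/172265 D=3465216/820823 F=2308096/523633] → run D
t=8: vr[B=1536/263 C=873984/172265 D=3734528/820823 F=2308096/523633] → run F
t=9: vr[B=1536/263 C=873984/172265 D=3734528/820823] → run D
t=10: vr[B=1536/263 C=873984/172265 D=4003840/820823] → run D
t=11: vr[B=1536/263 C=873984/172265 D=4273152/820823] → run C
t=12: vr[B=1536/263 C=1143296/172265 D=4273152/820823] → run D
t=13: vr[B=1536/263 C=1143296/172265 D=4542464/820823] → run D
t=14: vr[B=1536/263 C=1143296/172265 D=4811776/820823] → run B
t=15: vr[B=2048/263 C=1143296/172265 D=4811776/820823] → run D
t=16: vr[B=2048/263 C=1143296/172265] → run C
t=17: vr[B=2048/263] → run B
t=18: vr[B=2560/263] → run B
t=19: (idle)
t=20: (idle)
t=21: (idle)
t=22: (idle)
t=23: (idle)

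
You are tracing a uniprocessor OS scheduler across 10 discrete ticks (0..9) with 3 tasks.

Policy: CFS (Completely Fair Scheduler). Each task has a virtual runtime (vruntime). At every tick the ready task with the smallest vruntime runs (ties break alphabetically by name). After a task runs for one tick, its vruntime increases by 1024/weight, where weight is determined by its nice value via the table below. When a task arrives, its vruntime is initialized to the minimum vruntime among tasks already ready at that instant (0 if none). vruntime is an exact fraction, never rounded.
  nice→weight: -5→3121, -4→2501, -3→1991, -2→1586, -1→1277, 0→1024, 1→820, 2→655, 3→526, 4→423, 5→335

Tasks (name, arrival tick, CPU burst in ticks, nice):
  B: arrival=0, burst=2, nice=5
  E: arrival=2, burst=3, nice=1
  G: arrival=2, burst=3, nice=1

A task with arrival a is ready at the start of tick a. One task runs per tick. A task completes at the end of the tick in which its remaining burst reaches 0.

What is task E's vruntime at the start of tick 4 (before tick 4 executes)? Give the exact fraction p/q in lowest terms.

vruntime(E, start of tick 4) = 256/205

t=0: vr[B=0] → run B
t=1: vr[B=1024/335] → run B
t=2: vr[E=0 G=0] → run E
t=3: vr[E=256/205 G=0] → run G
t=4: vr[E=256/205 G=256/205] → run E
t=5: vr[E=512/205 G=256/205] → run G
t=6: vr[E=512/205 G=512/205] → run E
t=7: vr[G=512/205] → run G
t=8: (idle)
t=9: (idle)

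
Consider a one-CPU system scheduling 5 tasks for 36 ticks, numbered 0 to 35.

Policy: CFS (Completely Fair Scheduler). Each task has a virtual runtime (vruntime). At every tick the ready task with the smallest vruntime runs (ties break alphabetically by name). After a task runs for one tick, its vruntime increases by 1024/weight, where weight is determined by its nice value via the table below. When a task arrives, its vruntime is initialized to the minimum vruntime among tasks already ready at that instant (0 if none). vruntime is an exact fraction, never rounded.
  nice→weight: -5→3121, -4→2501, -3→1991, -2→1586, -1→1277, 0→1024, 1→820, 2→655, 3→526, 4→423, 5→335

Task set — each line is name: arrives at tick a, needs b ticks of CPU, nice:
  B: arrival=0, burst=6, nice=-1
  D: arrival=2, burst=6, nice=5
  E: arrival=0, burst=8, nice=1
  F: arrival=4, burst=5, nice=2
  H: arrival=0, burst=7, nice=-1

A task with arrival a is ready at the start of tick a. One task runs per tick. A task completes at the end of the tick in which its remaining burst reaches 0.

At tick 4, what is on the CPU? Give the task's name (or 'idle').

running at tick 4 = B

t=0: vr[B=0 E=0 H=0] → run B
t=1: vr[B=1024/1277 E=0 H=0] → run E
t=2: vr[B=1024/1277 D=0 E=256/205 H=0] → run D
t=3: vr[B=1024/1277 D=1024/335 E=256/205 H=0] → run H
t=4: vr[B=1024/1277 D=1024/335 E=256/205 F=1024/1277 H=1024/1277] → run B
t=5: vr[B=2048/1277 D=1024/335 E=256/205 F=1024/1277 H=1024/1277] → run F
t=6: vr[B=2048/1277 D=1024/335 E=256/205 F=1978368/836435 H=1024/1277] → run H
t=7: vr[B=2048/1277 D=1024/335 E=256/205 F=1978368/836435 H=2048/1277] → run E
t=8: vr[B=2048/1277 D=1024/335 E=512/205 F=1978368/836435 H=2048/1277] → run B
t=9: vr[B=3072/1277 D=1024/335 E=512/205 F=1978368/836435 H=2048/1277] → run H
t=10: vr[B=3072/1277 D=1024/335 E=512/205 F=1978368/836435 H=3072/1277] → run F
t=11: vr[B=3072/1277 D=1024/335 E=512/205 F=3286016/836435 H=3072/1277] → run B
t=12: vr[B=4096/1277 D=1024/335 E=512/205 F=3286016/836435 H=3072/1277] → run H
t=13: vr[B=4096/1277 D=1024/335 E=512/205 F=3286016/836435 H=4096/1277] → run E
t=14: vr[B=4096/1277 D=1024/335 E=768/205 F=3286016/836435 H=4096/1277] → run D
t=15: vr[B=4096/1277 D=2048/335 E=768/205 F=3286016/836435 H=4096/1277] → run B
t=16: vr[B=5120/1277 D=2048/335 E=768/205 F=3286016/836435 H=4096/1277] → run H
t=17: vr[B=5120/1277 D=2048/335 E=768/205 F=3286016/836435 H=5120/1277] → run E
t=18: vr[B=5120/1277 D=2048/335 E=1024/205 F=3286016/836435 H=5120/1277] → run F
t=19: vr[B=5120/1277 D=2048/335 E=1024/205 F=4593664/836435 H=5120/1277] → run B
t=20: vr[D=2048/335 E=1024/205 F=4593664/836435 H=5120/1277] → run H
t=21: vr[D=2048/335 E=1024/205 F=4593664/836435 H=6144/1277] → run H
t=22: vr[D=2048/335 E=1024/205 F=4593664/836435] → run E
t=23: vr[D=2048/335 E=256/41 F=4593664/836435] → run F
t=24: vr[D=2048/335 E=256/41 F=5901312/836435] → run D
t=25: vr[D=3072/335 E=256/41 F=5901312/836435] → run E
t=26: vr[D=3072/335 E=1536/205 F=5901312/836435] → run F
t=27: vr[D=3072/335 E=1536/205] → run E
t=28: vr[D=3072/335 E=1792/205] → run E
t=29: vr[D=3072/335] → run D
t=30: vr[D=4096/335] → run D
t=31: vr[D=1024/67] → run D
t=32: (idle)
t=33: (idle)
t=34: (idle)
t=35: (idle)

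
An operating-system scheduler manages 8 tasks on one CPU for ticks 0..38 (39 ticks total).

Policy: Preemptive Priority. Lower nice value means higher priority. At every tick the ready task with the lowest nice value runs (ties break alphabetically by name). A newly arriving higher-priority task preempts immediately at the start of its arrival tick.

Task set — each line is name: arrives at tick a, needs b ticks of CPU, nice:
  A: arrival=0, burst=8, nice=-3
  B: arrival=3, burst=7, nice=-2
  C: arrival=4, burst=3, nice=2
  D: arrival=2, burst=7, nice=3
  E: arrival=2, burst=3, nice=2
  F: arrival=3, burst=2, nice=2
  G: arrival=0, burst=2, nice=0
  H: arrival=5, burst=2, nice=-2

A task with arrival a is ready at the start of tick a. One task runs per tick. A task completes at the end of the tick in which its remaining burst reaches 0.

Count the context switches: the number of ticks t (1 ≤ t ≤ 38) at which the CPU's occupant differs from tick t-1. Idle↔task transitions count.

t=0: ready={A,G} → run A
t=1: ready={A,G} → run A
t=2: ready={A,D,E,G} → run A
t=3: ready={A,B,D,E,F,G} → run A
t=4: ready={A,B,C,D,E,F,G} → run A
t=5: ready={A,B,C,D,E,F,G,H} → run A
t=6: ready={A,B,C,D,E,F,G,H} → run A
t=7: ready={A,B,C,D,E,F,G,H} → run A
t=8: ready={B,C,D,E,F,G,H} → run B
t=9: ready={B,C,D,E,F,G,H} → run B
t=10: ready={B,C,D,E,F,G,H} → run B
t=11: ready={B,C,D,E,F,G,H} → run B
t=12: ready={B,C,D,E,F,G,H} → run B
t=13: ready={B,C,D,E,F,G,H} → run B
t=14: ready={B,C,D,E,F,G,H} → run B
t=15: ready={C,D,E,F,G,H} → run H
t=16: ready={C,D,E,F,G,H} → run H
t=17: ready={C,D,E,F,G} → run G
t=18: ready={C,D,E,F,G} → run G
t=19: ready={C,D,E,F} → run C
t=20: ready={C,D,E,F} → run C
t=21: ready={C,D,E,F} → run C
t=22: ready={D,E,F} → run E
t=23: ready={D,E,F} → run E
t=24: ready={D,E,F} → run E
t=25: ready={D,F} → run F
t=26: ready={D,F} → run F
t=27: ready={D} → run D
t=28: ready={D} → run D
t=29: ready={D} → run D
t=30: ready={D} → run D
t=31: ready={D} → run D
t=32: ready={D} → run D
t=33: ready={D} → run D
t=34: (idle)
t=35: (idle)
t=36: (idle)
t=37: (idle)
t=38: (idle)

context switches = 8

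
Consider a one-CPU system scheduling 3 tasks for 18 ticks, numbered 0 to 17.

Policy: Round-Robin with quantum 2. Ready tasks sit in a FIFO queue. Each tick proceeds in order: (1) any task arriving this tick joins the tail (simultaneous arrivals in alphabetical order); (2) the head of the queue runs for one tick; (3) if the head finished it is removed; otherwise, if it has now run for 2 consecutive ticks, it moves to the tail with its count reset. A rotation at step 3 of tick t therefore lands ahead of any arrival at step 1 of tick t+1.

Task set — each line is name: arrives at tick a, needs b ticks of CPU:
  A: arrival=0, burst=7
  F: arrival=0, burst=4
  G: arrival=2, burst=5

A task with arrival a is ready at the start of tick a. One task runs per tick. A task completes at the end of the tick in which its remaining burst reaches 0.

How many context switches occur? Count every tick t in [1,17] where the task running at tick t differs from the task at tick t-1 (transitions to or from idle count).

t=0: queue=[A,F] q_used=0 → run A
t=1: queue=[A,F] q_used=1 → run A
t=2: queue=[F,A,G] q_used=0 → run F
t=3: queue=[F,A,G] q_used=1 → run F
t=4: queue=[A,G,F] q_used=0 → run A
t=5: queue=[A,G,F] q_used=1 → run A
t=6: queue=[G,F,A] q_used=0 → run G
t=7: queue=[G,F,A] q_used=1 → run G
t=8: queue=[F,A,G] q_used=0 → run F
t=9: queue=[F,A,G] q_used=1 → run F
t=10: queue=[A,G] q_used=0 → run A
t=11: queue=[A,G] q_used=1 → run A
t=12: queue=[G,A] q_used=0 → run G
t=13: queue=[G,A] q_used=1 → run G
t=14: queue=[A,G] q_used=0 → run A
t=15: queue=[G] q_used=0 → run G
t=16: (idle)
t=17: (idle)

context switches = 9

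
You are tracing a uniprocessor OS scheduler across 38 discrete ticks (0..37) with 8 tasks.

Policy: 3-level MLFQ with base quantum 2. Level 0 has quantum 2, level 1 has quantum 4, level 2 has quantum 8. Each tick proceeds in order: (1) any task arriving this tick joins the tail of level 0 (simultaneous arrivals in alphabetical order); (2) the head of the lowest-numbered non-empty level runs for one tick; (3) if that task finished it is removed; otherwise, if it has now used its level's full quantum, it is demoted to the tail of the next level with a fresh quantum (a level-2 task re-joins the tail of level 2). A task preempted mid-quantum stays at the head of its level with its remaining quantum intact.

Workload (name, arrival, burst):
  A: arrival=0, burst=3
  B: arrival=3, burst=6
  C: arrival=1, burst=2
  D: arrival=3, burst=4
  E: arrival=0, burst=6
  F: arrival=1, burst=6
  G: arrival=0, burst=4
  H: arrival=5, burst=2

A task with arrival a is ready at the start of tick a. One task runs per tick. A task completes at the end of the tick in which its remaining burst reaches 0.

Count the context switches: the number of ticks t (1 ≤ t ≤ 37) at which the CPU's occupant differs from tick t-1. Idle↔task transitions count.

t=0: L0/L1/L2 = AEG/-/- → run A
t=1: L0/L1/L2 = AEGCF/-/- → run A
t=2: L0/L1/L2 = EGCF/A/- → run E
t=3: L0/L1/L2 = EGCFBD/A/- → run E
t=4: L0/L1/L2 = GCFBD/AE/- → run G
t=5: L0/L1/L2 = GCFBDH/AE/- → run G
t=6: L0/L1/L2 = CFBDH/AEG/- → run C
t=7: L0/L1/L2 = CFBDH/AEG/- → run C
t=8: L0/L1/L2 = FBDH/AEG/- → run F
t=9: L0/L1/L2 = FBDH/AEG/- → run F
t=10: L0/L1/L2 = BDH/AEGF/- → run B
t=11: L0/L1/L2 = BDH/AEGF/- → run B
t=12: L0/L1/L2 = DH/AEGFB/- → run D
t=13: L0/L1/L2 = DH/AEGFB/- → run D
t=14: L0/L1/L2 = H/AEGFBD/- → run H
t=15: L0/L1/L2 = H/AEGFBD/- → run H
t=16: L0/L1/L2 = -/AEGFBD/- → run A
t=17: L0/L1/L2 = -/EGFBD/- → run E
t=18: L0/L1/L2 = -/EGFBD/- → run E
t=19: L0/L1/L2 = -/EGFBD/- → run E
t=20: L0/L1/L2 = -/EGFBD/- → run E
t=21: L0/L1/L2 = -/GFBD/- → run G
t=22: L0/L1/L2 = -/GFBD/- → run G
t=23: L0/L1/L2 = -/FBD/- → run F
t=24: L0/L1/L2 = -/FBD/- → run F
t=25: L0/L1/L2 = -/FBD/- → run F
t=26: L0/L1/L2 = -/FBD/- → run F
t=27: L0/L1/L2 = -/BD/- → run B
t=28: L0/L1/L2 = -/BD/- → run B
t=29: L0/L1/L2 = -/BD/- → run B
t=30: L0/L1/L2 = -/BD/- → run B
t=31: L0/L1/L2 = -/D/- → run D
t=32: L0/L1/L2 = -/D/- → run D
t=33: (idle)
t=34: (idle)
t=35: (idle)
t=36: (idle)
t=37: (idle)

context switches = 14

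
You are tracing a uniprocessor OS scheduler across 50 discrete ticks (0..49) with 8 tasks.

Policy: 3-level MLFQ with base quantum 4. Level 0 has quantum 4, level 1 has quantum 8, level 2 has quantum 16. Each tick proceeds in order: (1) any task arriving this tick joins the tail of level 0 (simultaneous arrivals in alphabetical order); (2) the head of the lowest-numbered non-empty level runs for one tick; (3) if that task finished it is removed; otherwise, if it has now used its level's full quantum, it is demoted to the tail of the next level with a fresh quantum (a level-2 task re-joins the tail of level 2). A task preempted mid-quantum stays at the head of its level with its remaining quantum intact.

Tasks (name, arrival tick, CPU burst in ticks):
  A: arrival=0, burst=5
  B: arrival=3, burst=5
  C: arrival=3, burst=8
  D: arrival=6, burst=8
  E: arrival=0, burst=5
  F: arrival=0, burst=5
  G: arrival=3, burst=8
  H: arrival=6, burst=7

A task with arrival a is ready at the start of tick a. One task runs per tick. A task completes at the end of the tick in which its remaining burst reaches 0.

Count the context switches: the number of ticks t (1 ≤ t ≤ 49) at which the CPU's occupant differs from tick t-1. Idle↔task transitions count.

context switches = 15

t=0: L0/L1/L2 = AEF/-/- → run A
t=1: L0/L1/L2 = AEF/-/- → run A
t=2: L0/L1/L2 = AEF/-/- → run A
t=3: L0/L1/L2 = AEFBCG/-/- → run A
t=4: L0/L1/L2 = EFBCG/A/- → run E
t=5: L0/L1/L2 = EFBCG/A/- → run E
t=6: L0/L1/L2 = EFBCGDH/A/- → run E
t=7: L0/L1/L2 = EFBCGDH/A/- → run E
t=8: L0/L1/L2 = FBCGDH/AE/- → run F
t=9: L0/L1/L2 = FBCGDH/AE/- → run F
t=10: L0/L1/L2 = FBCGDH/AE/- → run F
t=11: L0/L1/L2 = FBCGDH/AE/- → run F
t=12: L0/L1/L2 = BCGDH/AEF/- → run B
t=13: L0/L1/L2 = BCGDH/AEF/- → run B
t=14: L0/L1/L2 = BCGDH/AEF/- → run B
t=15: L0/L1/L2 = BCGDH/AEF/- → run B
t=16: L0/L1/L2 = CGDH/AEFB/- → run C
t=17: L0/L1/L2 = CGDH/AEFB/- → run C
t=18: L0/L1/L2 = CGDH/AEFB/- → run C
t=19: L0/L1/L2 = CGDH/AEFB/- → run C
t=20: L0/L1/L2 = GDH/AEFBC/- → run G
t=21: L0/L1/L2 = GDH/AEFBC/- → run G
t=22: L0/L1/L2 = GDH/AEFBC/- → run G
t=23: L0/L1/L2 = GDH/AEFBC/- → run G
t=24: L0/L1/L2 = DH/AEFBCG/- → run D
t=25: L0/L1/L2 = DH/AEFBCG/- → run D
t=26: L0/L1/L2 = DH/AEFBCG/- → run D
t=27: L0/L1/L2 = DH/AEFBCG/- → run D
t=28: L0/L1/L2 = H/AEFBCGD/- → run H
t=29: L0/L1/L2 = H/AEFBCGD/- → run H
t=30: L0/L1/L2 = H/AEFBCGD/- → run H
t=31: L0/L1/L2 = H/AEFBCGD/- → run H
t=32: L0/L1/L2 = -/AEFBCGDH/- → run A
t=33: L0/L1/L2 = -/EFBCGDH/- → run E
t=34: L0/L1/L2 = -/FBCGDH/- → run F
t=35: L0/L1/L2 = -/BCGDH/- → run B
t=36: L0/L1/L2 = -/CGDH/- → run C
t=37: L0/L1/L2 = -/CGDH/- → run C
t=38: L0/L1/L2 = -/CGDH/- → run C
t=39: L0/L1/L2 = -/CGDH/- → run C
t=40: L0/L1/L2 = -/GDH/- → run G
t=41: L0/L1/L2 = -/GDH/- → run G
t=42: L0/L1/L2 = -/GDH/- → run G
t=43: L0/L1/L2 = -/GDH/- → run G
t=44: L0/L1/L2 = -/DH/- → run D
t=45: L0/L1/L2 = -/DH/- → run D
t=46: L0/L1/L2 = -/DH/- → run D
t=47: L0/L1/L2 = -/DH/- → run D
t=48: L0/L1/L2 = -/H/- → run H
t=49: L0/L1/L2 = -/H/- → run H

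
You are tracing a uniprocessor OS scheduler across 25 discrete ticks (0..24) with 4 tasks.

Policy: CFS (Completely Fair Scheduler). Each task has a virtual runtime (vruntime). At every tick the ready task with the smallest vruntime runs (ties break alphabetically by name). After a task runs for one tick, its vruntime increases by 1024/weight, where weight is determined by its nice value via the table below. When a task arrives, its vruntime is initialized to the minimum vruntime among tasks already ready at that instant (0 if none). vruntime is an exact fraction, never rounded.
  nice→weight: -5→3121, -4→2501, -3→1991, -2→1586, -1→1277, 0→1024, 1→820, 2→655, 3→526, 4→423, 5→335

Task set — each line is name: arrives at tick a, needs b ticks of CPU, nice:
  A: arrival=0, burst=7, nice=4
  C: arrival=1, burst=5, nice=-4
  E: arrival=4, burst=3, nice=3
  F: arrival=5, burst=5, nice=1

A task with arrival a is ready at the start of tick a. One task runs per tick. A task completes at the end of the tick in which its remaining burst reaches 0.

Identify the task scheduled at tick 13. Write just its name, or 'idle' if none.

t=0: vr[A=0] → run A
t=1: vr[A=1024/423 C=1024/423] → run A
t=2: vr[A=2048/423 C=1024/423] → run C
t=3: vr[A=2048/423 C=2994176/1057923] → run C
t=4: vr[A=2048/423 C=3427328/1057923 E=3427328/1057923] → run C
t=5: vr[A=2048/423 C=3860480/1057923 E=3427328/1057923 F=3427328/1057923] → run E
t=6: vr[A=2048/423 C=3860480/1057923 E=1443043840/278233749 F=3427328/1057923] → run F
t=7: vr[A=2048/423 C=3860480/1057923 E=1443043840/278233749 F=23742208/5289615] → run C
t=8: vr[A=2048/423 C=4293632/1057923 E=1443043840/278233749 F=23742208/5289615] → run C
t=9: vr[A=2048/423 E=1443043840/278233749 F=23742208/5289615] → run F
t=10: vr[A=2048/423 E=1443043840/278233749 F=30347776/5289615] → run A
t=11: vr[A=1024/141 E=1443043840/278233749 F=30347776/5289615] → run E
t=12: vr[A=1024/141 E=1984700416/278233749 F=30347776/5289615] → run F
t=13: vr[A=1024/141 E=1984700416/278233749 F=36953344/5289615] → run F
t=14: vr[A=1024/141 E=1984700416/278233749 F=43558912/5289615] → run E
t=15: vr[A=1024/141 F=43558912/5289615] → run A
t=16: vr[A=4096/423 F=43558912/5289615] → run F
t=17: vr[A=4096/423] → run A
t=18: vr[A=5120/423] → run A
t=19: vr[A=2048/141] → run A
t=20: (idle)
t=21: (idle)
t=22: (idle)
t=23: (idle)
t=24: (idle)

running at tick 13 = F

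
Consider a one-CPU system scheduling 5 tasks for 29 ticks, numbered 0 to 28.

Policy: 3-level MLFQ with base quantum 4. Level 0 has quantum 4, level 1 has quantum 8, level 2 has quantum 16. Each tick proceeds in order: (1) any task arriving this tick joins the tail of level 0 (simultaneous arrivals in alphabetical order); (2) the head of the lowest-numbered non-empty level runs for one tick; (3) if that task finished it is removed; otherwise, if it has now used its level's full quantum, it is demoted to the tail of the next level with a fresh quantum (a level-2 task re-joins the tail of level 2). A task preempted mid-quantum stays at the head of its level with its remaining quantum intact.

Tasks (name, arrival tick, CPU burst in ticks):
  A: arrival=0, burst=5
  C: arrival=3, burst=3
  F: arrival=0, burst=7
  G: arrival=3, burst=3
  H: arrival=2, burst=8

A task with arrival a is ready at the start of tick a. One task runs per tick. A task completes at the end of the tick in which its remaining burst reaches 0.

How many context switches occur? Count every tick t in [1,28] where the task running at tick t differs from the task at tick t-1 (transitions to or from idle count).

t=0: L0/L1/L2 = AF/-/- → run A
t=1: L0/L1/L2 = AF/-/- → run A
t=2: L0/L1/L2 = AFH/-/- → run A
t=3: L0/L1/L2 = AFHCG/-/- → run A
t=4: L0/L1/L2 = FHCG/A/- → run F
t=5: L0/L1/L2 = FHCG/A/- → run F
t=6: L0/L1/L2 = FHCG/A/- → run F
t=7: L0/L1/L2 = FHCG/A/- → run F
t=8: L0/L1/L2 = HCG/AF/- → run H
t=9: L0/L1/L2 = HCG/AF/- → run H
t=10: L0/L1/L2 = HCG/AF/- → run H
t=11: L0/L1/L2 = HCG/AF/- → run H
t=12: L0/L1/L2 = CG/AFH/- → run C
t=13: L0/L1/L2 = CG/AFH/- → run C
t=14: L0/L1/L2 = CG/AFH/- → run C
t=15: L0/L1/L2 = G/AFH/- → run G
t=16: L0/L1/L2 = G/AFH/- → run G
t=17: L0/L1/L2 = G/AFH/- → run G
t=18: L0/L1/L2 = -/AFH/- → run A
t=19: L0/L1/L2 = -/FH/- → run F
t=20: L0/L1/L2 = -/FH/- → run F
t=21: L0/L1/L2 = -/FH/- → run F
t=22: L0/L1/L2 = -/H/- → run H
t=23: L0/L1/L2 = -/H/- → run H
t=24: L0/L1/L2 = -/H/- → run H
t=25: L0/L1/L2 = -/H/- → run H
t=26: (idle)
t=27: (idle)
t=28: (idle)

context switches = 8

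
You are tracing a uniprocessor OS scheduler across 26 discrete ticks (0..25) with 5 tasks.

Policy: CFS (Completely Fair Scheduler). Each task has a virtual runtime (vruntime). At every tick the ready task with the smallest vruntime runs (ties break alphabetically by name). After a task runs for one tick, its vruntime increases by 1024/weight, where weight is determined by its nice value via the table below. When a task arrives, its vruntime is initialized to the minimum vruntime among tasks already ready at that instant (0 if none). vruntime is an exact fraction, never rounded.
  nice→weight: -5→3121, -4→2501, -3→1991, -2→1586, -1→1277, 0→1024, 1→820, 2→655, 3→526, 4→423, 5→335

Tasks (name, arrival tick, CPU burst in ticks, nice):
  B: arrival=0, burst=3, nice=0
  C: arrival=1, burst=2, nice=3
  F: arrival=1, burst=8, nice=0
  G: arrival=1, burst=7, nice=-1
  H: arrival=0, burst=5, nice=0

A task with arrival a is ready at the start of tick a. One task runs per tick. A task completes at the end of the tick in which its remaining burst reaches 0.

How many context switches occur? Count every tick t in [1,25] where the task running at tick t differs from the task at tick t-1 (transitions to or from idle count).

context switches = 22

t=0: vr[B=0 H=0] → run B
t=1: vr[B=1 C=0 F=0 G=0 H=0] → run C
t=2: vr[B=1 C=512/263 F=0 G=0 H=0] → run F
t=3: vr[B=1 C=512/263 F=1 G=0 H=0] → run G
t=4: vr[B=1 C=512/263 F=1 G=1024/1277 H=0] → run H
t=5: vr[B=1 C=512/263 F=1 G=1024/1277 H=1] → run G
t=6: vr[B=1 C=512/263 F=1 G=2048/1277 H=1] → run B
t=7: vr[B=2 C=512/263 F=1 G=2048/1277 H=1] → run F
t=8: vr[B=2 C=512/263 F=2 G=2048/1277 H=1] → run H
t=9: vr[B=2 C=512/263 F=2 G=2048/1277 H=2] → run G
t=10: vr[B=2 C=512/263 F=2 G=3072/1277 H=2] → run C
t=11: vr[B=2 F=2 G=3072/1277 H=2] → run B
t=12: vr[F=2 G=3072/1277 H=2] → run F
t=13: vr[F=3 G=3072/1277 H=2] → run H
t=14: vr[F=3 G=3072/1277 H=3] → run G
t=15: vr[F=3 G=4096/1277 H=3] → run F
t=16: vr[F=4 G=4096/1277 H=3] → run H
t=17: vr[F=4 G=4096/1277 H=4] → run G
t=18: vr[F=4 G=5120/1277 H=4] → run F
t=19: vr[F=5 G=5120/1277 H=4] → run H
t=20: vr[F=5 G=5120/1277] → run G
t=21: vr[F=5 G=6144/1277] → run G
t=22: vr[F=5] → run F
t=23: vr[F=6] → run F
t=24: vr[F=7] → run F
t=25: (idle)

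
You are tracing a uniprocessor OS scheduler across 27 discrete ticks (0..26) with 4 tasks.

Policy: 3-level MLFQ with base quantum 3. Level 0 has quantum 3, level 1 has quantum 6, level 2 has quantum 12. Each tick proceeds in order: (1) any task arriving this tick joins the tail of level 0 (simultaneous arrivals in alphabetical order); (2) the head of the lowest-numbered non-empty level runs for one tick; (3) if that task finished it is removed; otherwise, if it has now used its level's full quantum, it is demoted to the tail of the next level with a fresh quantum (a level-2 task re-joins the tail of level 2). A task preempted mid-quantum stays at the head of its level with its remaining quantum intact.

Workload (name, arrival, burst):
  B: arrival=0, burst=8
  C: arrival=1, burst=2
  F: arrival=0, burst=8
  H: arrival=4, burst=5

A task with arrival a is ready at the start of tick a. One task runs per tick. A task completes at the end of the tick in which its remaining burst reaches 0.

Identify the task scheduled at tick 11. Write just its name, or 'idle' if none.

running at tick 11 = B

t=0: L0/L1/L2 = BF/-/- → run B
t=1: L0/L1/L2 = BFC/-/- → run B
t=2: L0/L1/L2 = BFC/-/- → run B
t=3: L0/L1/L2 = FC/B/- → run F
t=4: L0/L1/L2 = FCH/B/- → run F
t=5: L0/L1/L2 = FCH/B/- → run F
t=6: L0/L1/L2 = CH/BF/- → run C
t=7: L0/L1/L2 = CH/BF/- → run C
t=8: L0/L1/L2 = H/BF/- → run H
t=9: L0/L1/L2 = H/BF/- → run H
t=10: L0/L1/L2 = H/BF/- → run H
t=11: L0/L1/L2 = -/BFH/- → run B
t=12: L0/L1/L2 = -/BFH/- → run B
t=13: L0/L1/L2 = -/BFH/- → run B
t=14: L0/L1/L2 = -/BFH/- → run B
t=15: L0/L1/L2 = -/BFH/- → run B
t=16: L0/L1/L2 = -/FH/- → run F
t=17: L0/L1/L2 = -/FH/- → run F
t=18: L0/L1/L2 = -/FH/- → run F
t=19: L0/L1/L2 = -/FH/- → run F
t=20: L0/L1/L2 = -/FH/- → run F
t=21: L0/L1/L2 = -/H/- → run H
t=22: L0/L1/L2 = -/H/- → run H
t=23: (idle)
t=24: (idle)
t=25: (idle)
t=26: (idle)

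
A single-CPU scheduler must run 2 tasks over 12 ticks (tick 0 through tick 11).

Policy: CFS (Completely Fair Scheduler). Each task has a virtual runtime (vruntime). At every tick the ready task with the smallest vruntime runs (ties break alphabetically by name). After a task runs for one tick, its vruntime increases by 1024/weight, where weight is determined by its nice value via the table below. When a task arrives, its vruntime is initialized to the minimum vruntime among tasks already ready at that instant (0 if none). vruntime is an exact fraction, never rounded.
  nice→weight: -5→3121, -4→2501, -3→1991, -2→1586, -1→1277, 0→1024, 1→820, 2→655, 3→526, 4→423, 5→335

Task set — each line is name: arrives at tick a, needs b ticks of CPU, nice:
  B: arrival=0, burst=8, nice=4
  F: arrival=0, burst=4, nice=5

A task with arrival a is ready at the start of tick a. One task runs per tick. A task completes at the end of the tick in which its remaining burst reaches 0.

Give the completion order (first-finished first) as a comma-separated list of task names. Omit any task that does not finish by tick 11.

t=0: vr[B=0 F=0] → run B
t=1: vr[B=1024/423 F=0] → run F
t=2: vr[B=1024/423 F=1024/335] → run B
t=3: vr[B=2048/423 F=1024/335] → run F
t=4: vr[B=2048/423 F=2048/335] → run B
t=5: vr[B=1024/141 F=2048/335] → run F
t=6: vr[B=1024/141 F=3072/335] → run B
t=7: vr[B=4096/423 F=3072/335] → run F
t=8: vr[B=4096/423] → run B
t=9: vr[B=5120/423] → run B
t=10: vr[B=2048/141] → run B
t=11: vr[B=7168/423] → run B

completion order = F, B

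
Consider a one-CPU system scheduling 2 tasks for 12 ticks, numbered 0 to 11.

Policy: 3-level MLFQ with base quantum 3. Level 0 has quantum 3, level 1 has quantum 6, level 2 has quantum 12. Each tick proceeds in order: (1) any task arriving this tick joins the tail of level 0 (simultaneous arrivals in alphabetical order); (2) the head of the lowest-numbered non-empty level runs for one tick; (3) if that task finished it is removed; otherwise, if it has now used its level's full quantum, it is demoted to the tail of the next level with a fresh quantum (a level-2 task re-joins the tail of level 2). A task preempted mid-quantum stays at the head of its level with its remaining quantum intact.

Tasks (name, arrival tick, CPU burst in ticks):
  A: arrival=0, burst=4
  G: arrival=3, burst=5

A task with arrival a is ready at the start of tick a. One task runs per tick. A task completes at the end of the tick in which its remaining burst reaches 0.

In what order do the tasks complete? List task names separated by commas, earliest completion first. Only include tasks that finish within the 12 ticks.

completion order = A, G

t=0: L0/L1/L2 = A/-/- → run A
t=1: L0/L1/L2 = A/-/- → run A
t=2: L0/L1/L2 = A/-/- → run A
t=3: L0/L1/L2 = G/A/- → run G
t=4: L0/L1/L2 = G/A/- → run G
t=5: L0/L1/L2 = G/A/- → run G
t=6: L0/L1/L2 = -/AG/- → run A
t=7: L0/L1/L2 = -/G/- → run G
t=8: L0/L1/L2 = -/G/- → run G
t=9: (idle)
t=10: (idle)
t=11: (idle)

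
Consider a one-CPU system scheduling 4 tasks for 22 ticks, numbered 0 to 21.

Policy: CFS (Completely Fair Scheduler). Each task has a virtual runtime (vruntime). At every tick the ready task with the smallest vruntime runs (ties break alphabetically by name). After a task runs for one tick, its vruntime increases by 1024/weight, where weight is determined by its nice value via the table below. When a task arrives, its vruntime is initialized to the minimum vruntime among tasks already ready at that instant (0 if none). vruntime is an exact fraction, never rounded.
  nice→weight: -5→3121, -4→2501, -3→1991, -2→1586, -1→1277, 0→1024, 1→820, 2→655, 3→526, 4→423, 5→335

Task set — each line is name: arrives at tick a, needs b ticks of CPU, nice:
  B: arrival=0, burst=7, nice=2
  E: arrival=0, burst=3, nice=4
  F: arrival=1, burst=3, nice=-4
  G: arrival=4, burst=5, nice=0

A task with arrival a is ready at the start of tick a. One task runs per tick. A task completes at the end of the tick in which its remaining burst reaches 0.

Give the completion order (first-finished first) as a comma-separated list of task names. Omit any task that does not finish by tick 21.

t=0: vr[B=0 E=0] → run B
t=1: vr[B=1024/655 E=0 F=0] → run E
t=2: vr[B=1024/655 E=1024/423 F=0] → run F
t=3: vr[B=1024/655 E=1024/423 F=1024/2501] → run F
t=4: vr[B=1024/655 E=1024/423 F=2048/2501 G=2048/2501] → run F
t=5: vr[B=1024/655 E=1024/423 G=2048/2501] → run G
t=6: vr[B=1024/655 E=1024/423 G=4549/2501] → run B
t=7: vr[B=2048/655 E=1024/423 G=4549/2501] → run G
t=8: vr[B=2048/655 E=1024/423 G=7050/2501] → run E
t=9: vr[B=2048/655 E=2048/423 G=7050/2501] → run G
t=10: vr[B=2048/655 E=2048/423 G=9551/2501] → run B
t=11: vr[B=3072/655 E=2048/423 G=9551/2501] → run G
t=12: vr[B=3072/655 E=2048/423 G=12052/2501] → run B
t=13: vr[B=4096/655 E=2048/423 G=12052/2501] → run G
t=14: vr[B=4096/655 E=2048/423] → run E
t=15: vr[B=4096/655] → run B
t=16: vr[B=1024/131] → run B
t=17: vr[B=6144/655] → run B
t=18: (idle)
t=19: (idle)
t=20: (idle)
t=21: (idle)

completion order = F, G, E, B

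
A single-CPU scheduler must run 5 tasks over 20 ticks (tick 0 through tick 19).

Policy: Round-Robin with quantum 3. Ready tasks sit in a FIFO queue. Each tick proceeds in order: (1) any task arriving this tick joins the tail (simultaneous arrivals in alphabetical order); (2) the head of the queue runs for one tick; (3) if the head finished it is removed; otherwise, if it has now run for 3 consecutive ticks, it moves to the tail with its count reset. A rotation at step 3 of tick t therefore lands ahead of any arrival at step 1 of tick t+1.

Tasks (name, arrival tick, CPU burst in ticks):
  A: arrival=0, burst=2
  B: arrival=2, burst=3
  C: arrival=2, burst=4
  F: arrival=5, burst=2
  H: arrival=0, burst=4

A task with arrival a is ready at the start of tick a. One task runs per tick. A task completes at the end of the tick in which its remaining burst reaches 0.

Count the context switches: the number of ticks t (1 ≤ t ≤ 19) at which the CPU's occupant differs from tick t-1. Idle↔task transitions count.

context switches = 7

t=0: queue=[A,H] q_used=0 → run A
t=1: queue=[A,H] q_used=1 → run A
t=2: queue=[H,B,C] q_used=0 → run H
t=3: queue=[H,B,C] q_used=1 → run H
t=4: queue=[H,B,C] q_used=2 → run H
t=5: queue=[B,C,H,F] q_used=0 → run B
t=6: queue=[B,C,H,F] q_used=1 → run B
t=7: queue=[B,C,H,F] q_used=2 → run B
t=8: queue=[C,H,F] q_used=0 → run C
t=9: queue=[C,H,F] q_used=1 → run C
t=10: queue=[C,H,F] q_used=2 → run C
t=11: queue=[H,F,C] q_used=0 → run H
t=12: queue=[F,C] q_used=0 → run F
t=13: queue=[F,C] q_used=1 → run F
t=14: queue=[C] q_used=0 → run C
t=15: (idle)
t=16: (idle)
t=17: (idle)
t=18: (idle)
t=19: (idle)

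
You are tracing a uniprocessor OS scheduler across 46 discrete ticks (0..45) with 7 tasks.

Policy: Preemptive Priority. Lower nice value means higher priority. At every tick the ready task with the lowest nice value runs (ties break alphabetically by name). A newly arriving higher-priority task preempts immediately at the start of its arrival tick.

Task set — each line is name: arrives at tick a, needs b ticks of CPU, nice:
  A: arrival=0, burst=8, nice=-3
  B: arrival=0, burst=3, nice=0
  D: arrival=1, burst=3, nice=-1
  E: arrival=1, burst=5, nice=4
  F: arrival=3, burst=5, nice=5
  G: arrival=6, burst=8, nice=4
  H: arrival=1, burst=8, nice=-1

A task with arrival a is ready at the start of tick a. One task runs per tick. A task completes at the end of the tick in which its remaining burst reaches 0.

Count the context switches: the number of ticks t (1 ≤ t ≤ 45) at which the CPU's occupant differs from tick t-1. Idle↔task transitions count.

t=0: ready={A,B} → run A
t=1: ready={A,B,D,E,H} → run A
t=2: ready={A,B,D,E,H} → run A
t=3: ready={A,B,D,E,F,H} → run A
t=4: ready={A,B,D,E,F,H} → run A
t=5: ready={A,B,D,E,F,H} → run A
t=6: ready={A,B,D,E,F,G,H} → run A
t=7: ready={A,B,D,E,F,G,H} → run A
t=8: ready={B,D,E,F,G,H} → run D
t=9: ready={B,D,E,F,G,H} → run D
t=10: ready={B,D,E,F,G,H} → run D
t=11: ready={B,E,F,G,H} → run H
t=12: ready={B,E,F,G,H} → run H
t=13: ready={B,E,F,G,H} → run H
t=14: ready={B,E,F,G,H} → run H
t=15: ready={B,E,F,G,H} → run H
t=16: ready={B,E,F,G,H} → run H
t=17: ready={B,E,F,G,H} → run H
t=18: ready={B,E,F,G,H} → run H
t=19: ready={B,E,F,G} → run B
t=20: ready={B,E,F,G} → run B
t=21: ready={B,E,F,G} → run B
t=22: ready={E,F,G} → run E
t=23: ready={E,F,G} → run E
t=24: ready={E,F,G} → run E
t=25: ready={E,F,G} → run E
t=26: ready={E,F,G} → run E
t=27: ready={F,G} → run G
t=28: ready={F,G} → run G
t=29: ready={F,G} → run G
t=30: ready={F,G} → run G
t=31: ready={F,G} → run G
t=32: ready={F,G} → run G
t=33: ready={F,G} → run G
t=34: ready={F,G} → run G
t=35: ready={F} → run F
t=36: ready={F} → run F
t=37: ready={F} → run F
t=38: ready={F} → run F
t=39: ready={F} → run F
t=40: (idle)
t=41: (idle)
t=42: (idle)
t=43: (idle)
t=44: (idle)
t=45: (idle)

context switches = 7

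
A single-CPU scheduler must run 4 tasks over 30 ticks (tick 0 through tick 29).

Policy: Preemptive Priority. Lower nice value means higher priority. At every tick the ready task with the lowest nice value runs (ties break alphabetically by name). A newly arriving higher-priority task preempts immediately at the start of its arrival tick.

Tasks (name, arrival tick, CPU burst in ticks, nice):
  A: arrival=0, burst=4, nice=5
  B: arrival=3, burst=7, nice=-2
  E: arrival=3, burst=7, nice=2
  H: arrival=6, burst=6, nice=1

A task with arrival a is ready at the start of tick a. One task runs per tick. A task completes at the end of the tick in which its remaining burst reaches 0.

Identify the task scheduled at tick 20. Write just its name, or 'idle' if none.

t=0: ready={A} → run A
t=1: ready={A} → run A
t=2: ready={A} → run A
t=3: ready={A,B,E} → run B
t=4: ready={A,B,E} → run B
t=5: ready={A,B,E} → run B
t=6: ready={A,B,E,H} → run B
t=7: ready={A,B,E,H} → run B
t=8: ready={A,B,E,H} → run B
t=9: ready={A,B,E,H} → run B
t=10: ready={A,E,H} → run H
t=11: ready={A,E,H} → run H
t=12: ready={A,E,H} → run H
t=13: ready={A,E,H} → run H
t=14: ready={A,E,H} → run H
t=15: ready={A,E,H} → run H
t=16: ready={A,E} → run E
t=17: ready={A,E} → run E
t=18: ready={A,E} → run E
t=19: ready={A,E} → run E
t=20: ready={A,E} → run E
t=21: ready={A,E} → run E
t=22: ready={A,E} → run E
t=23: ready={A} → run A
t=24: (idle)
t=25: (idle)
t=26: (idle)
t=27: (idle)
t=28: (idle)
t=29: (idle)

running at tick 20 = E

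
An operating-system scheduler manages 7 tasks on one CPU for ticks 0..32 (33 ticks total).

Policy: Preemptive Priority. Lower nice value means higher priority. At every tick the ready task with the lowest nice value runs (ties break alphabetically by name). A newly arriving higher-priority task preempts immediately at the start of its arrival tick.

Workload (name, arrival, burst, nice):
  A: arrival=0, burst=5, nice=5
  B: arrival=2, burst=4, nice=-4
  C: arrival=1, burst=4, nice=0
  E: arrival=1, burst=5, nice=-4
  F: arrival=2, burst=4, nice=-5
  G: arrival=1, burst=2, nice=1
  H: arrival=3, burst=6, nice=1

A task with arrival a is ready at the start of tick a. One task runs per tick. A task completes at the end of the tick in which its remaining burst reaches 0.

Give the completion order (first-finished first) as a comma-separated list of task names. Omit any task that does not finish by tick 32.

completion order = F, B, E, C, G, H, A

t=0: ready={A} → run A
t=1: ready={A,C,E,G} → run E
t=2: ready={A,B,C,E,F,G} → run F
t=3: ready={A,B,C,E,F,G,H} → run F
t=4: ready={A,B,C,E,F,G,H} → run F
t=5: ready={A,B,C,E,F,G,H} → run F
t=6: ready={A,B,C,E,G,H} → run B
t=7: ready={A,B,C,E,G,H} → run B
t=8: ready={A,B,C,E,G,H} → run B
t=9: ready={A,B,C,E,G,H} → run B
t=10: ready={A,C,E,G,H} → run E
t=11: ready={A,C,E,G,H} → run E
t=12: ready={A,C,E,G,H} → run E
t=13: ready={A,C,E,G,H} → run E
t=14: ready={A,C,G,H} → run C
t=15: ready={A,C,G,H} → run C
t=16: ready={A,C,G,H} → run C
t=17: ready={A,C,G,H} → run C
t=18: ready={A,G,H} → run G
t=19: ready={A,G,H} → run G
t=20: ready={A,H} → run H
t=21: ready={A,H} → run H
t=22: ready={A,H} → run H
t=23: ready={A,H} → run H
t=24: ready={A,H} → run H
t=25: ready={A,H} → run H
t=26: ready={A} → run A
t=27: ready={A} → run A
t=28: ready={A} → run A
t=29: ready={A} → run A
t=30: (idle)
t=31: (idle)
t=32: (idle)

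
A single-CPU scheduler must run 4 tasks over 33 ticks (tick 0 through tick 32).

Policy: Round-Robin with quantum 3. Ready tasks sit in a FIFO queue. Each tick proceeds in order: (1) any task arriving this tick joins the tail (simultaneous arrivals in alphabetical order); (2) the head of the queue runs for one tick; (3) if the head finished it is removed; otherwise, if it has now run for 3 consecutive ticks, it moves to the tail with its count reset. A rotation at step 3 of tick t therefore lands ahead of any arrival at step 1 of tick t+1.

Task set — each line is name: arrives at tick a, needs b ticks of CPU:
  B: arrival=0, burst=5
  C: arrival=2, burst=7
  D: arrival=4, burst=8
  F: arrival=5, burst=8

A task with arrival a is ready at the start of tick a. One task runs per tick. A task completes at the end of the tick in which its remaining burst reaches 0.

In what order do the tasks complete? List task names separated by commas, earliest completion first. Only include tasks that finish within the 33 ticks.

completion order = B, C, D, F

t=0: queue=[B] q_used=0 → run B
t=1: queue=[B] q_used=1 → run B
t=2: queue=[B,C] q_used=2 → run B
t=3: queue=[C,B] q_used=0 → run C
t=4: queue=[C,B,D] q_used=1 → run C
t=5: queue=[C,B,D,F] q_used=2 → run C
t=6: queue=[B,D,F,C] q_used=0 → run B
t=7: queue=[B,D,F,C] q_used=1 → run B
t=8: queue=[D,F,C] q_used=0 → run D
t=9: queue=[D,F,C] q_used=1 → run D
t=10: queue=[D,F,C] q_used=2 → run D
t=11: queue=[F,C,D] q_used=0 → run F
t=12: queue=[F,C,D] q_used=1 → run F
t=13: queue=[F,C,D] q_used=2 → run F
t=14: queue=[C,D,F] q_used=0 → run C
t=15: queue=[C,D,F] q_used=1 → run C
t=16: queue=[C,D,F] q_used=2 → run C
t=17: queue=[D,F,C] q_used=0 → run D
t=18: queue=[D,F,C] q_used=1 → run D
t=19: queue=[D,F,C] q_used=2 → run D
t=20: queue=[F,C,D] q_used=0 → run F
t=21: queue=[F,C,D] q_used=1 → run F
t=22: queue=[F,C,D] q_used=2 → run F
t=23: queue=[C,D,F] q_used=0 → run C
t=24: queue=[D,F] q_used=0 → run D
t=25: queue=[D,F] q_used=1 → run D
t=26: queue=[F] q_used=0 → run F
t=27: queue=[F] q_used=1 → run F
t=28: (idle)
t=29: (idle)
t=30: (idle)
t=31: (idle)
t=32: (idle)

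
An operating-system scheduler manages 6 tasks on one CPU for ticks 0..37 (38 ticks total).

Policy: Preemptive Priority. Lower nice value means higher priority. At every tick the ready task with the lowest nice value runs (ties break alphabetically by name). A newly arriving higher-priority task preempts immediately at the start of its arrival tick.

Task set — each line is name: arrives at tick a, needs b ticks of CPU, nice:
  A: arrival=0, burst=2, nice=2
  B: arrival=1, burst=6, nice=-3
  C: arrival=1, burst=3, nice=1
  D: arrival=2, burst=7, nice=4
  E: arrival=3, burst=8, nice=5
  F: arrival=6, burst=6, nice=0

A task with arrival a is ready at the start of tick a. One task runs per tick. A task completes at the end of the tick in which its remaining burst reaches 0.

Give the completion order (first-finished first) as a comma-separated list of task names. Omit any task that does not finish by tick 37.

t=0: ready={A} → run A
t=1: ready={A,B,C} → run B
t=2: ready={A,B,C,D} → run B
t=3: ready={A,B,C,D,E} → run B
t=4: ready={A,B,C,D,E} → run B
t=5: ready={A,B,C,D,E} → run B
t=6: ready={A,B,C,D,E,F} → run B
t=7: ready={A,C,D,E,F} → run F
t=8: ready={A,C,D,E,F} → run F
t=9: ready={A,C,D,E,F} → run F
t=10: ready={A,C,D,E,F} → run F
t=11: ready={A,C,D,E,F} → run F
t=12: ready={A,C,D,E,F} → run F
t=13: ready={A,C,D,E} → run C
t=14: ready={A,C,D,E} → run C
t=15: ready={A,C,D,E} → run C
t=16: ready={A,D,E} → run A
t=17: ready={D,E} → run D
t=18: ready={D,E} → run D
t=19: ready={D,E} → run D
t=20: ready={D,E} → run D
t=21: ready={D,E} → run D
t=22: ready={D,E} → run D
t=23: ready={D,E} → run D
t=24: ready={E} → run E
t=25: ready={E} → run E
t=26: ready={E} → run E
t=27: ready={E} → run E
t=28: ready={E} → run E
t=29: ready={E} → run E
t=30: ready={E} → run E
t=31: ready={E} → run E
t=32: (idle)
t=33: (idle)
t=34: (idle)
t=35: (idle)
t=36: (idle)
t=37: (idle)

completion order = B, F, C, A, D, E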